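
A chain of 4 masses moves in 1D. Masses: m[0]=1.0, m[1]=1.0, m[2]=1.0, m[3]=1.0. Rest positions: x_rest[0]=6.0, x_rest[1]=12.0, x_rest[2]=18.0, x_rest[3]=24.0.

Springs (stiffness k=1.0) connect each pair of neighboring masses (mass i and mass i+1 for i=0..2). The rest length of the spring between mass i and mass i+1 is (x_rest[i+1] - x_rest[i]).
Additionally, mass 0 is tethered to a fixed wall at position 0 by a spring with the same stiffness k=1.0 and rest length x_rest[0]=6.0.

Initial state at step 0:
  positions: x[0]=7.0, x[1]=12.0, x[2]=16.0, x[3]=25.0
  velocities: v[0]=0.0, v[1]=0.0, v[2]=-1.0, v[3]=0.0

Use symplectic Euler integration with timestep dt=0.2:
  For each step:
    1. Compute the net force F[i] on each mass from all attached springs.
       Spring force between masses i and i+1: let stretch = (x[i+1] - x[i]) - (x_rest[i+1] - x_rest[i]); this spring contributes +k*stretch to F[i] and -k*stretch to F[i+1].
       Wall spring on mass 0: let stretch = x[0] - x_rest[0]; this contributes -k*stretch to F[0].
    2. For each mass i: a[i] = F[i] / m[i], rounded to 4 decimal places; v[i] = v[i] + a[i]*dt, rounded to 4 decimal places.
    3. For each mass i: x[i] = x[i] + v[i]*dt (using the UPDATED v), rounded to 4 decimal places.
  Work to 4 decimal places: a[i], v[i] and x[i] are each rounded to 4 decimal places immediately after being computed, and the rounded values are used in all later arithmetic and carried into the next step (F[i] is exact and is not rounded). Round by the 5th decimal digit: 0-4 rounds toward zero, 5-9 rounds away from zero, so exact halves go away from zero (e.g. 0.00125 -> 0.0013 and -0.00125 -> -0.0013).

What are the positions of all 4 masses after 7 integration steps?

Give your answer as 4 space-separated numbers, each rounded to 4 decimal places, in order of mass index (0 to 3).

Step 0: x=[7.0000 12.0000 16.0000 25.0000] v=[0.0000 0.0000 -1.0000 0.0000]
Step 1: x=[6.9200 11.9600 16.0000 24.8800] v=[-0.4000 -0.2000 0.0000 -0.6000]
Step 2: x=[6.7648 11.8800 16.1936 24.6448] v=[-0.7760 -0.4000 0.9680 -1.1760]
Step 3: x=[6.5436 11.7679 16.5527 24.3116] v=[-1.1059 -0.5603 1.7955 -1.6662]
Step 4: x=[6.2696 11.6383 17.0308 23.9080] v=[-1.3698 -0.6482 2.3903 -2.0180]
Step 5: x=[5.9596 11.5096 17.5682 23.4693] v=[-1.5500 -0.6434 2.6872 -2.1934]
Step 6: x=[5.6332 11.4013 18.0993 23.0346] v=[-1.6319 -0.5417 2.6557 -2.1736]
Step 7: x=[5.3122 11.3302 18.5599 22.6425] v=[-1.6049 -0.3557 2.3032 -1.9607]

Answer: 5.3122 11.3302 18.5599 22.6425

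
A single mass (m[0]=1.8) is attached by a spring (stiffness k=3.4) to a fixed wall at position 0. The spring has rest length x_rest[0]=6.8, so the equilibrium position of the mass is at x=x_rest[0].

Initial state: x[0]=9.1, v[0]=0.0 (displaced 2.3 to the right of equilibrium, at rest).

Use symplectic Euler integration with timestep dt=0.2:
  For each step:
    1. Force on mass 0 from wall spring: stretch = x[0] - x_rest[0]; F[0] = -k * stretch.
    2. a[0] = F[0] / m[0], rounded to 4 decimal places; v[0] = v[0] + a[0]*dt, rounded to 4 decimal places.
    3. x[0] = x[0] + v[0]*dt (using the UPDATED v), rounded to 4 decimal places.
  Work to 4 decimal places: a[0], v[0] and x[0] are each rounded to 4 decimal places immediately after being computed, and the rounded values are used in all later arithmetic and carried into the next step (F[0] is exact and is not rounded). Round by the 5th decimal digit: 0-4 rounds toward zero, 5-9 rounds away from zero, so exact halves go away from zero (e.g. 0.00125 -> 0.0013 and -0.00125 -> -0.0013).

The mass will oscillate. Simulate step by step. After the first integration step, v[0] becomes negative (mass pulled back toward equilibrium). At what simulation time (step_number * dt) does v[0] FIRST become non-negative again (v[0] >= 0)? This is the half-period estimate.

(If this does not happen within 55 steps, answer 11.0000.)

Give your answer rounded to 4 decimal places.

Answer: 2.4000

Derivation:
Step 0: x=[9.1000] v=[0.0000]
Step 1: x=[8.9262] v=[-0.8689]
Step 2: x=[8.5918] v=[-1.6721]
Step 3: x=[8.1220] v=[-2.3490]
Step 4: x=[7.5523] v=[-2.8484]
Step 5: x=[6.9258] v=[-3.1326]
Step 6: x=[6.2898] v=[-3.1801]
Step 7: x=[5.6923] v=[-2.9874]
Step 8: x=[5.1785] v=[-2.5689]
Step 9: x=[4.7872] v=[-1.9563]
Step 10: x=[4.5480] v=[-1.1959]
Step 11: x=[4.4790] v=[-0.3451]
Step 12: x=[4.5853] v=[0.5317]
First v>=0 after going negative at step 12, time=2.4000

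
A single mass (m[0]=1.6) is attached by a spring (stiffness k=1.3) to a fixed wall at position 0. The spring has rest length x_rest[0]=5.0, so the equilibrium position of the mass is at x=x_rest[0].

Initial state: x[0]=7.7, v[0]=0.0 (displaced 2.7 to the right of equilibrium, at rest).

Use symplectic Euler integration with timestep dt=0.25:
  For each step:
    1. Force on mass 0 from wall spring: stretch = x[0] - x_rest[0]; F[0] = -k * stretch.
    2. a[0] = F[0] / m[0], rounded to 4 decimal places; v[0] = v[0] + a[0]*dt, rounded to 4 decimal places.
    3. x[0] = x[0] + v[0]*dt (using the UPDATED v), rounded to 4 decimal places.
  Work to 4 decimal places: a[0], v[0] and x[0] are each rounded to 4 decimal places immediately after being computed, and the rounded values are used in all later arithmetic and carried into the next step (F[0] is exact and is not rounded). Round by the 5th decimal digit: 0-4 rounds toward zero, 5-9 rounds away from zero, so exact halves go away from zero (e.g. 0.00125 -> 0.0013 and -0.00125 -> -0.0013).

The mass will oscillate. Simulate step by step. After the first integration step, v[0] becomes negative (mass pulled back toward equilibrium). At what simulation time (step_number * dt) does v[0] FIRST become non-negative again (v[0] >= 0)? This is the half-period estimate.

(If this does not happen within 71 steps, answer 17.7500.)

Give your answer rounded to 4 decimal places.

Step 0: x=[7.7000] v=[0.0000]
Step 1: x=[7.5629] v=[-0.5485]
Step 2: x=[7.2956] v=[-1.0691]
Step 3: x=[6.9118] v=[-1.5354]
Step 4: x=[6.4309] v=[-1.9237]
Step 5: x=[5.8773] v=[-2.2144]
Step 6: x=[5.2792] v=[-2.3926]
Step 7: x=[4.6669] v=[-2.4493]
Step 8: x=[4.0715] v=[-2.3817]
Step 9: x=[3.5232] v=[-2.1931]
Step 10: x=[3.0499] v=[-1.8931]
Step 11: x=[2.6757] v=[-1.4970]
Step 12: x=[2.4195] v=[-1.0249]
Step 13: x=[2.2943] v=[-0.5007]
Step 14: x=[2.3065] v=[0.0489]
First v>=0 after going negative at step 14, time=3.5000

Answer: 3.5000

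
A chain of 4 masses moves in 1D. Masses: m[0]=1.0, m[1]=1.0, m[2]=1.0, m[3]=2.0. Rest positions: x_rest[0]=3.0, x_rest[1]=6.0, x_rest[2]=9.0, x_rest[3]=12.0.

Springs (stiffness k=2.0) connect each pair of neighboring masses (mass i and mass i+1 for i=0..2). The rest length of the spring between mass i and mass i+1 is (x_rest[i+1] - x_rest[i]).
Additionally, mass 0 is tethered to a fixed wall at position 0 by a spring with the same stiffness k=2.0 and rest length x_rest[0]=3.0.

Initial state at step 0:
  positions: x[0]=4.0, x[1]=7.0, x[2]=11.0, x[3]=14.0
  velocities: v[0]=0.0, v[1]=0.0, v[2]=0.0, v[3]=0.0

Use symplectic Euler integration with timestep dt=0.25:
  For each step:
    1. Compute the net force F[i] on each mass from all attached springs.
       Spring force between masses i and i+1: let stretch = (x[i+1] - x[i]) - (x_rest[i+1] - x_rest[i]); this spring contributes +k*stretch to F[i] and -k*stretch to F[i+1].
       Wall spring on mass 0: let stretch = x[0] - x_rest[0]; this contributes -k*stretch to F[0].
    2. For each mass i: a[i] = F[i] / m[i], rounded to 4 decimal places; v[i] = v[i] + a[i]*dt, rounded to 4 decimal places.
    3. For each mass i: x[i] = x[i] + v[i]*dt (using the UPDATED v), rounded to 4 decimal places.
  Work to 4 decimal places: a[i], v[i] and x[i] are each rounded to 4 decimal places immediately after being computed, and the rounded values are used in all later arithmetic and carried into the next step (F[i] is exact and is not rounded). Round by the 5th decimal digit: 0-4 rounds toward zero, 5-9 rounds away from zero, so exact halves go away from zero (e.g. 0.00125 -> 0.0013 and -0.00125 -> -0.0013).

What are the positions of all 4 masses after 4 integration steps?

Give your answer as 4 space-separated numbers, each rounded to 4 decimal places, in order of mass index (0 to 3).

Answer: 3.3247 7.4921 10.3186 13.9053

Derivation:
Step 0: x=[4.0000 7.0000 11.0000 14.0000] v=[0.0000 0.0000 0.0000 0.0000]
Step 1: x=[3.8750 7.1250 10.8750 14.0000] v=[-0.5000 0.5000 -0.5000 0.0000]
Step 2: x=[3.6719 7.3125 10.6719 13.9922] v=[-0.8125 0.7500 -0.8125 -0.0313]
Step 3: x=[3.4649 7.4649 10.4639 13.9644] v=[-0.8282 0.6094 -0.8321 -0.1114]
Step 4: x=[3.3247 7.4921 10.3186 13.9053] v=[-0.5607 0.1089 -0.5814 -0.2365]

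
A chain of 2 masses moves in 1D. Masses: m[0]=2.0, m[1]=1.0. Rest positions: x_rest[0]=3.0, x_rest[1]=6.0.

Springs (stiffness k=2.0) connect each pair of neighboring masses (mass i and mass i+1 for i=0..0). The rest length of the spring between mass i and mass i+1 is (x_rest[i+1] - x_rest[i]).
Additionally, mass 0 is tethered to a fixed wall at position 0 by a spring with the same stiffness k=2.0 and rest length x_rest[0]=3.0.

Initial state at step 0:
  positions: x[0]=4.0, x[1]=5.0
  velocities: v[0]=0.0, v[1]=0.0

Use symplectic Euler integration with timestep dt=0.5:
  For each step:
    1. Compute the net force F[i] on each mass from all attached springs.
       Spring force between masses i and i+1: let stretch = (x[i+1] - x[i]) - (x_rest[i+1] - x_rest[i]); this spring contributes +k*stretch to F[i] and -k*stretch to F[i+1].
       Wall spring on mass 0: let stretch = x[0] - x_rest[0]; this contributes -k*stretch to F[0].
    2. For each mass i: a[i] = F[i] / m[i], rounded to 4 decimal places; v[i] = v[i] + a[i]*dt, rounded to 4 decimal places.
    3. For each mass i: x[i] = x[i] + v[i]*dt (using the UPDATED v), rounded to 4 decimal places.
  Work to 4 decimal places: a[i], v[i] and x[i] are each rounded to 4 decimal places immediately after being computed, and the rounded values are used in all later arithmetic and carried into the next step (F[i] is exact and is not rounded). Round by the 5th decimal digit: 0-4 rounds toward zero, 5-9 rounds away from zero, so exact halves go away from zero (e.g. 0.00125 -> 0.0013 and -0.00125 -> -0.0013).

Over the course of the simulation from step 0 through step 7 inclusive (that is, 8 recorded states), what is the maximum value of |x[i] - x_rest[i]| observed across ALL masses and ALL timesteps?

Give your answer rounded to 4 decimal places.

Answer: 1.5292

Derivation:
Step 0: x=[4.0000 5.0000] v=[0.0000 0.0000]
Step 1: x=[3.2500 6.0000] v=[-1.5000 2.0000]
Step 2: x=[2.3750 7.1250] v=[-1.7500 2.2500]
Step 3: x=[2.0938 7.3750] v=[-0.5625 0.5000]
Step 4: x=[2.6094 6.4844] v=[1.0312 -1.7812]
Step 5: x=[3.4414 5.1563] v=[1.6640 -2.6562]
Step 6: x=[3.8418 4.4708] v=[0.8008 -1.3711]
Step 7: x=[3.4390 4.9708] v=[-0.8056 0.9999]
Max displacement = 1.5292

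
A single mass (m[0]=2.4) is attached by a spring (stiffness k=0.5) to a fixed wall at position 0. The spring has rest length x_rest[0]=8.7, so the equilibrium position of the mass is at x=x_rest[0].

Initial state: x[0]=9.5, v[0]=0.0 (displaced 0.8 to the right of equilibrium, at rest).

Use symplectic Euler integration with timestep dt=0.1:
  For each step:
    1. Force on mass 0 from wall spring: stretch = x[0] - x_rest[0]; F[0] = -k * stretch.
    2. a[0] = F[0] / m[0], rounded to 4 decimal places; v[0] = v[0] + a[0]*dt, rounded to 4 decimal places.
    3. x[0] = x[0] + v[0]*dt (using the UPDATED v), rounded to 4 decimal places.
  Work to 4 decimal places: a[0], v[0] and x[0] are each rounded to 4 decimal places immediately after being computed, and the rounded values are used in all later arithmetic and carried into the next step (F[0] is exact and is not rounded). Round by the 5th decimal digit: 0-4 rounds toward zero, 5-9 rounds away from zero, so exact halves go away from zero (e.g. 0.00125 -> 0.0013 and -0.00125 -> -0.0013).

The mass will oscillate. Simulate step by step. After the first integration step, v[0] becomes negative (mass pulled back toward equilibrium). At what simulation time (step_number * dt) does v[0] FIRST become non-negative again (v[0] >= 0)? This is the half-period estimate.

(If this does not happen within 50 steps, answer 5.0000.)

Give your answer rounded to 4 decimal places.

Answer: 5.0000

Derivation:
Step 0: x=[9.5000] v=[0.0000]
Step 1: x=[9.4983] v=[-0.0167]
Step 2: x=[9.4950] v=[-0.0333]
Step 3: x=[9.4900] v=[-0.0499]
Step 4: x=[9.4834] v=[-0.0664]
Step 5: x=[9.4751] v=[-0.0827]
Step 6: x=[9.4652] v=[-0.0989]
Step 7: x=[9.4537] v=[-0.1148]
Step 8: x=[9.4407] v=[-0.1305]
Step 9: x=[9.4261] v=[-0.1459]
Step 10: x=[9.4100] v=[-0.1610]
Step 11: x=[9.3924] v=[-0.1758]
Step 12: x=[9.3734] v=[-0.1902]
Step 13: x=[9.3530] v=[-0.2042]
Step 14: x=[9.3312] v=[-0.2178]
Step 15: x=[9.3081] v=[-0.2310]
Step 16: x=[9.2837] v=[-0.2437]
Step 17: x=[9.2581] v=[-0.2559]
Step 18: x=[9.2314] v=[-0.2675]
Step 19: x=[9.2035] v=[-0.2786]
Step 20: x=[9.1746] v=[-0.2891]
Step 21: x=[9.1447] v=[-0.2990]
Step 22: x=[9.1139] v=[-0.3083]
Step 23: x=[9.0822] v=[-0.3169]
Step 24: x=[9.0497] v=[-0.3249]
Step 25: x=[9.0165] v=[-0.3322]
Step 26: x=[8.9826] v=[-0.3388]
Step 27: x=[8.9481] v=[-0.3447]
Step 28: x=[8.9131] v=[-0.3499]
Step 29: x=[8.8777] v=[-0.3543]
Step 30: x=[8.8419] v=[-0.3580]
Step 31: x=[8.8058] v=[-0.3610]
Step 32: x=[8.7695] v=[-0.3632]
Step 33: x=[8.7330] v=[-0.3647]
Step 34: x=[8.6965] v=[-0.3654]
Step 35: x=[8.6600] v=[-0.3653]
Step 36: x=[8.6236] v=[-0.3645]
Step 37: x=[8.5873] v=[-0.3629]
Step 38: x=[8.5512] v=[-0.3606]
Step 39: x=[8.5155] v=[-0.3575]
Step 40: x=[8.4801] v=[-0.3537]
Step 41: x=[8.4452] v=[-0.3491]
Step 42: x=[8.4108] v=[-0.3438]
Step 43: x=[8.3770] v=[-0.3378]
Step 44: x=[8.3439] v=[-0.3311]
Step 45: x=[8.3115] v=[-0.3237]
Step 46: x=[8.2799] v=[-0.3156]
Step 47: x=[8.2492] v=[-0.3069]
Step 48: x=[8.2195] v=[-0.2975]
Step 49: x=[8.1908] v=[-0.2875]
Step 50: x=[8.1631] v=[-0.2769]
v[0] did not become non-negative within 50 steps; using fallback time=5.0000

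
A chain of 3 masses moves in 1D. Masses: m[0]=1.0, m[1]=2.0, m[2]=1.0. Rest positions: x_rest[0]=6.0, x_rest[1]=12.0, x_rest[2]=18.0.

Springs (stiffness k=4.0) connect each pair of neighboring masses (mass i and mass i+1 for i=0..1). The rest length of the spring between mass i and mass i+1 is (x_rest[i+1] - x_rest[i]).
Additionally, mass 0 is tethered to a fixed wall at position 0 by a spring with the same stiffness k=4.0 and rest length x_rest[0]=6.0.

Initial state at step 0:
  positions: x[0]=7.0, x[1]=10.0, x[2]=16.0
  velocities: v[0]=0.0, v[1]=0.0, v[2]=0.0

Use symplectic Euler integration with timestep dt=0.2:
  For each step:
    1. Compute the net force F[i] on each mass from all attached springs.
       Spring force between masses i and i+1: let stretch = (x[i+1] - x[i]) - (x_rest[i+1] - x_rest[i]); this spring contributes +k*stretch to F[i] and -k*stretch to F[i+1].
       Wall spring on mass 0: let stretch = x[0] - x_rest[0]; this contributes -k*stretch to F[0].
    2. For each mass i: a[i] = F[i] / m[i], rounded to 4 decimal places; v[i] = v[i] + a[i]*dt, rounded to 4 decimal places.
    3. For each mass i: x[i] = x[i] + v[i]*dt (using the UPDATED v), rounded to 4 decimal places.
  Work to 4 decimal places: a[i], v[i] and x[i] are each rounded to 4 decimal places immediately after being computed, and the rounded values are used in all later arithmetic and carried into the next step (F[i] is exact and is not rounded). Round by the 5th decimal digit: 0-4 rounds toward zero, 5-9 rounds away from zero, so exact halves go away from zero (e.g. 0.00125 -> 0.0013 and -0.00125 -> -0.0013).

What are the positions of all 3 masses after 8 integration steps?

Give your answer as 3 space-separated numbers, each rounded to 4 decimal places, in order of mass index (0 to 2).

Step 0: x=[7.0000 10.0000 16.0000] v=[0.0000 0.0000 0.0000]
Step 1: x=[6.3600 10.2400 16.0000] v=[-3.2000 1.2000 0.0000]
Step 2: x=[5.3232 10.6304 16.0384] v=[-5.1840 1.9520 0.1920]
Step 3: x=[4.2838 11.0289 16.1715] v=[-5.1968 1.9923 0.6656]
Step 4: x=[3.6382 11.2992 16.4418] v=[-3.2278 1.3513 1.3515]
Step 5: x=[3.6363 11.3680 16.8493] v=[-0.0096 0.3439 2.0374]
Step 6: x=[4.2896 11.2567 17.3398] v=[3.2667 -0.5563 2.4524]
Step 7: x=[5.3713 11.0747 17.8170] v=[5.4087 -0.9099 2.3859]
Step 8: x=[6.5062 10.9758 18.1754] v=[5.6744 -0.4943 1.7921]

Answer: 6.5062 10.9758 18.1754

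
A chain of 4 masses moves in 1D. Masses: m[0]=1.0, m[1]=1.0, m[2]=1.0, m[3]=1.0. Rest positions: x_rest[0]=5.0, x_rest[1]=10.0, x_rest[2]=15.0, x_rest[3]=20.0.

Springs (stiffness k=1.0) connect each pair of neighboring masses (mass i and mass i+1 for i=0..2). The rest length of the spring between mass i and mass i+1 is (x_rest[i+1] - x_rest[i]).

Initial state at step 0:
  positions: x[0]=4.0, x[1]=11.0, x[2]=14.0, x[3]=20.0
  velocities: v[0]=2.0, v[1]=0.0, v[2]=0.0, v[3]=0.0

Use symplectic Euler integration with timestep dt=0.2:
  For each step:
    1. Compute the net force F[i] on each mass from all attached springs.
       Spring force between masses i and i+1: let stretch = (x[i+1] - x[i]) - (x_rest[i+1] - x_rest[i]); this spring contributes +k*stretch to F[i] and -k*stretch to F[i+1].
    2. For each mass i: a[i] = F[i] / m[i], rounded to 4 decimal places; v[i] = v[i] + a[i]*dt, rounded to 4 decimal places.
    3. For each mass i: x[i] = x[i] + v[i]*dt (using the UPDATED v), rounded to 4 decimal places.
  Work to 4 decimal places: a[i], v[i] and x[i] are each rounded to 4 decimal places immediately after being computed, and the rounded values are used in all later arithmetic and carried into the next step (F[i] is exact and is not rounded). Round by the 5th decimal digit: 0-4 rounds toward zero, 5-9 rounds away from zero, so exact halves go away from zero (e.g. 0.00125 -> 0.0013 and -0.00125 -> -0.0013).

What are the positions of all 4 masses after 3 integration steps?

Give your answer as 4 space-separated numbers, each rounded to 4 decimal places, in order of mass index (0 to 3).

Answer: 5.5705 10.2033 14.6351 19.7910

Derivation:
Step 0: x=[4.0000 11.0000 14.0000 20.0000] v=[2.0000 0.0000 0.0000 0.0000]
Step 1: x=[4.4800 10.8400 14.1200 19.9600] v=[2.4000 -0.8000 0.6000 -0.2000]
Step 2: x=[5.0144 10.5568 14.3424 19.8864] v=[2.6720 -1.4160 1.1120 -0.3680]
Step 3: x=[5.5705 10.2033 14.6351 19.7910] v=[2.7805 -1.7674 1.4637 -0.4768]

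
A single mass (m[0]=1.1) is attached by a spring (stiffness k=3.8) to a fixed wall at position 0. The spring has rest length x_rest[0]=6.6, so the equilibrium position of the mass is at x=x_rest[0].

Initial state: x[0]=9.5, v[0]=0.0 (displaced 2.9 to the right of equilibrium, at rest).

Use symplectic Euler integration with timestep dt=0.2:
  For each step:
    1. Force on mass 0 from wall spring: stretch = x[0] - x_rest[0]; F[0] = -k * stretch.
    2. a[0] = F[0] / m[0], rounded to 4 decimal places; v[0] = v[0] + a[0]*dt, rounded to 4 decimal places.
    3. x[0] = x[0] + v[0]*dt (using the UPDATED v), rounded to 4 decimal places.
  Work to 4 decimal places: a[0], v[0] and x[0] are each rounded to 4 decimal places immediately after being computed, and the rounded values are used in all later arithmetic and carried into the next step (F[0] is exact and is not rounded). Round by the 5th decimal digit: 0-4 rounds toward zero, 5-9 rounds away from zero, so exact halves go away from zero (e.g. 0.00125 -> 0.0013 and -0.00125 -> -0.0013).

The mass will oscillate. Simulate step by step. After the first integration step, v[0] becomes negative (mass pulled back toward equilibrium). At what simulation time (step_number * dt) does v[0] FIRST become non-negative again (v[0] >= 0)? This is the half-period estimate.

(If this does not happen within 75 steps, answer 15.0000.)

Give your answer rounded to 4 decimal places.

Answer: 1.8000

Derivation:
Step 0: x=[9.5000] v=[0.0000]
Step 1: x=[9.0993] v=[-2.0036]
Step 2: x=[8.3532] v=[-3.7304]
Step 3: x=[7.3649] v=[-4.9417]
Step 4: x=[6.2709] v=[-5.4702]
Step 5: x=[5.2223] v=[-5.2428]
Step 6: x=[4.3641] v=[-4.2909]
Step 7: x=[3.8149] v=[-2.7461]
Step 8: x=[3.6505] v=[-0.8218]
Step 9: x=[3.8937] v=[1.2160]
First v>=0 after going negative at step 9, time=1.8000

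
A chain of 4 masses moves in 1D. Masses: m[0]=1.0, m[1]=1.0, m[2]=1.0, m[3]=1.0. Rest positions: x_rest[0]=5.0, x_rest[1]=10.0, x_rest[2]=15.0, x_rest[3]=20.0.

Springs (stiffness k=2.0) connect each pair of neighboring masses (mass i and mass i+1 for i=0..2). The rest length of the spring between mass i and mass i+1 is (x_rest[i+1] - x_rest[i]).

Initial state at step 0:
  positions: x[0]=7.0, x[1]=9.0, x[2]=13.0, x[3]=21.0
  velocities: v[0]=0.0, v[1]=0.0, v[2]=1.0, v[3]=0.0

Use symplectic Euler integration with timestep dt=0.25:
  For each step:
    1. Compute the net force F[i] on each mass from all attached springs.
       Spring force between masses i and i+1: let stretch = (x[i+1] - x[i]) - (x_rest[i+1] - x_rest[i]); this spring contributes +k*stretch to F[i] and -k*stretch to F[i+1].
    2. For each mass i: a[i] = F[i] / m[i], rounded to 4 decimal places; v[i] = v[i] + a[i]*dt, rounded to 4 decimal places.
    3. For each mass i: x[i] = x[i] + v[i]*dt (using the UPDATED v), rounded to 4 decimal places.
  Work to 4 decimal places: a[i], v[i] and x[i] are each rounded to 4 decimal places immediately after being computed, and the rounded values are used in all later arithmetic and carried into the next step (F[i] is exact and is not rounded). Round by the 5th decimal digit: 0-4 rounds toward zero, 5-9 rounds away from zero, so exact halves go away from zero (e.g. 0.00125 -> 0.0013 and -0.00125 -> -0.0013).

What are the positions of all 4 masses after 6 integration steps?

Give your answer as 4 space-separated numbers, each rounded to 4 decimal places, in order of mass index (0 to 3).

Step 0: x=[7.0000 9.0000 13.0000 21.0000] v=[0.0000 0.0000 1.0000 0.0000]
Step 1: x=[6.6250 9.2500 13.7500 20.6250] v=[-1.5000 1.0000 3.0000 -1.5000]
Step 2: x=[5.9531 9.7344 14.7969 20.0156] v=[-2.6875 1.9375 4.1875 -2.4375]
Step 3: x=[5.1289 10.3789 15.8633 19.3789] v=[-3.2969 2.5781 4.2656 -2.5469]
Step 4: x=[4.3359 11.0527 16.6836 18.9277] v=[-3.1719 2.6953 3.2812 -1.8047]
Step 5: x=[3.7575 11.5908 17.0806 18.8210] v=[-2.3135 2.1524 1.5878 -0.4268]
Step 6: x=[3.5333 11.8360 17.0089 19.1218] v=[-0.8969 0.9807 -0.2869 1.2030]

Answer: 3.5333 11.8360 17.0089 19.1218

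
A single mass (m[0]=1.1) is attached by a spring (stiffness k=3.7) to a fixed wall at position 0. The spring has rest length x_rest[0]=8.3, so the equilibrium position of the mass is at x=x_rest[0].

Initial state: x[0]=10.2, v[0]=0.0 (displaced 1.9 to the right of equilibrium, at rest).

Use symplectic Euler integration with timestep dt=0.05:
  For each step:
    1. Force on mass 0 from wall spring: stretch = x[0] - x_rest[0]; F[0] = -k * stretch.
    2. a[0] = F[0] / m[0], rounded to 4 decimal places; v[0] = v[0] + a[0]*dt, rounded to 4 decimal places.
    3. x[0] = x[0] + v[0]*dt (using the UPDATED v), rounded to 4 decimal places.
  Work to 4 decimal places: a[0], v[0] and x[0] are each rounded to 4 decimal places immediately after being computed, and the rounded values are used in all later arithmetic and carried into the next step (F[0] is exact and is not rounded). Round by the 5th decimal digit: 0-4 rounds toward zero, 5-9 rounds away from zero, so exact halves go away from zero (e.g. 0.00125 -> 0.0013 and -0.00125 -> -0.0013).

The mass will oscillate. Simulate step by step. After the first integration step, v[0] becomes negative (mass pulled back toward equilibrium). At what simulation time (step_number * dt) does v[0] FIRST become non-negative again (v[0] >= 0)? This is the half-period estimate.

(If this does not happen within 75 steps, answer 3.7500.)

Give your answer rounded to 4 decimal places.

Answer: 1.7500

Derivation:
Step 0: x=[10.2000] v=[0.0000]
Step 1: x=[10.1840] v=[-0.3195]
Step 2: x=[10.1522] v=[-0.6364]
Step 3: x=[10.1048] v=[-0.9479]
Step 4: x=[10.0422] v=[-1.2514]
Step 5: x=[9.9650] v=[-1.5444]
Step 6: x=[9.8738] v=[-1.8244]
Step 7: x=[9.7693] v=[-2.0891]
Step 8: x=[9.6525] v=[-2.3362]
Step 9: x=[9.5243] v=[-2.5637]
Step 10: x=[9.3858] v=[-2.7696]
Step 11: x=[9.2382] v=[-2.9522]
Step 12: x=[9.0827] v=[-3.1100]
Step 13: x=[8.9206] v=[-3.2416]
Step 14: x=[8.7533] v=[-3.3460]
Step 15: x=[8.5822] v=[-3.4222]
Step 16: x=[8.4087] v=[-3.4697]
Step 17: x=[8.2343] v=[-3.4880]
Step 18: x=[8.0605] v=[-3.4770]
Step 19: x=[7.8887] v=[-3.4367]
Step 20: x=[7.7203] v=[-3.3675]
Step 21: x=[7.5568] v=[-3.2700]
Step 22: x=[7.3996] v=[-3.1450]
Step 23: x=[7.2499] v=[-2.9936]
Step 24: x=[7.1091] v=[-2.8170]
Step 25: x=[6.9783] v=[-2.6167]
Step 26: x=[6.8586] v=[-2.3944]
Step 27: x=[6.7510] v=[-2.1520]
Step 28: x=[6.6564] v=[-1.8915]
Step 29: x=[6.5756] v=[-1.6151]
Step 30: x=[6.5093] v=[-1.3251]
Step 31: x=[6.4581] v=[-1.0239]
Step 32: x=[6.4224] v=[-0.7141]
Step 33: x=[6.4025] v=[-0.3983]
Step 34: x=[6.3985] v=[-0.0792]
Step 35: x=[6.4105] v=[0.2406]
First v>=0 after going negative at step 35, time=1.7500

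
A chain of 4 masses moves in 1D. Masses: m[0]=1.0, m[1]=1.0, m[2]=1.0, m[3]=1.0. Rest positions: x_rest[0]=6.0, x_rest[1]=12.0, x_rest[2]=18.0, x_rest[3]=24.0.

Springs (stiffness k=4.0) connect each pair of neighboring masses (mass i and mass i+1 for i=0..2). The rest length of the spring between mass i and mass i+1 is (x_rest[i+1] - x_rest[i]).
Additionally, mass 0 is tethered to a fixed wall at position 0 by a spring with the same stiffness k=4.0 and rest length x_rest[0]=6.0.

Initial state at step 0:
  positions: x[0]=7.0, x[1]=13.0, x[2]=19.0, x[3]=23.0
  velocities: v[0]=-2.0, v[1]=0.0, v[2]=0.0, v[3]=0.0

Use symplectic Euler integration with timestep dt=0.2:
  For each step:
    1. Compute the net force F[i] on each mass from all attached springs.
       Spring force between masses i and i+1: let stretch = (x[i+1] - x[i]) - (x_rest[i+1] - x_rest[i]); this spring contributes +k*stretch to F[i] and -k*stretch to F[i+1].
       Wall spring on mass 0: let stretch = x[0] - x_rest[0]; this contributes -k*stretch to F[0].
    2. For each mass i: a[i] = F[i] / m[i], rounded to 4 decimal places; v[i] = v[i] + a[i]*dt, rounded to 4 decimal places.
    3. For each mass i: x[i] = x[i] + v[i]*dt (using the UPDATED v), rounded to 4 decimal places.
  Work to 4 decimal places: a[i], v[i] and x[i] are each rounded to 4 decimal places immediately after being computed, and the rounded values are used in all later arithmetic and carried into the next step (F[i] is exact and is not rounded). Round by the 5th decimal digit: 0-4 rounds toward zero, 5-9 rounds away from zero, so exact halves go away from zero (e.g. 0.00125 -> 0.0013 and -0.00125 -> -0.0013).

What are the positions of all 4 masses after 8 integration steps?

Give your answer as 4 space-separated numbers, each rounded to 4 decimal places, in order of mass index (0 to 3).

Answer: 5.2981 10.4516 18.0917 24.6093

Derivation:
Step 0: x=[7.0000 13.0000 19.0000 23.0000] v=[-2.0000 0.0000 0.0000 0.0000]
Step 1: x=[6.4400 13.0000 18.6800 23.3200] v=[-2.8000 0.0000 -1.6000 1.6000]
Step 2: x=[5.8992 12.8592 18.1936 23.8576] v=[-2.7040 -0.7040 -2.4320 2.6880]
Step 3: x=[5.5281 12.4583 17.7599 24.4490] v=[-1.8554 -2.0045 -2.1683 2.9568]
Step 4: x=[5.3814 11.7968 17.5482 24.9301] v=[-0.7337 -3.3074 -1.0583 2.4055]
Step 5: x=[5.4001 11.0291 17.5974 25.1901] v=[0.0935 -3.8386 0.2461 1.3000]
Step 6: x=[5.4554 10.4117 17.8105 25.1953] v=[0.2766 -3.0872 1.0656 0.0258]
Step 7: x=[5.4309 10.1851 18.0214 24.9789] v=[-0.1227 -1.1332 1.0544 -1.0820]
Step 8: x=[5.2981 10.4516 18.0917 24.6093] v=[-0.6641 1.3325 0.3514 -1.8480]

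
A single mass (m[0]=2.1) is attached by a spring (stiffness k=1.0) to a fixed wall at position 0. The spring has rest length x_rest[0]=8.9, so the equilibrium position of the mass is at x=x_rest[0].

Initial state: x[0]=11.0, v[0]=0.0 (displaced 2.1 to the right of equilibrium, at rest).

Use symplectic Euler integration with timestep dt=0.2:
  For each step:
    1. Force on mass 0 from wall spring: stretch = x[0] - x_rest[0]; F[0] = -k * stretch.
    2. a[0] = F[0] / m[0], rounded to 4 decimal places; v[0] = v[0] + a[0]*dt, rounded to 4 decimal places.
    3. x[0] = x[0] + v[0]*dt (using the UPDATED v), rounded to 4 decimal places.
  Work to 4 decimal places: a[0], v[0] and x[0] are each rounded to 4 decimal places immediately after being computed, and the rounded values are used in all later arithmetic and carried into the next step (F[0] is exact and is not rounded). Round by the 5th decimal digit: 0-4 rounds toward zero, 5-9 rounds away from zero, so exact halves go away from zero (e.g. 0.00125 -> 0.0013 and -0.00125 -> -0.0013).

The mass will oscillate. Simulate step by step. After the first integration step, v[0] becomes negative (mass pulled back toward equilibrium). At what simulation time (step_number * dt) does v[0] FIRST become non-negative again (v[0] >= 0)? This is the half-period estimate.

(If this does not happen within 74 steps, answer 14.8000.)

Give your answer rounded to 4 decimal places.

Answer: 4.6000

Derivation:
Step 0: x=[11.0000] v=[0.0000]
Step 1: x=[10.9600] v=[-0.2000]
Step 2: x=[10.8808] v=[-0.3962]
Step 3: x=[10.7638] v=[-0.5848]
Step 4: x=[10.6113] v=[-0.7623]
Step 5: x=[10.4262] v=[-0.9253]
Step 6: x=[10.2121] v=[-1.0707]
Step 7: x=[9.9730] v=[-1.1957]
Step 8: x=[9.7134] v=[-1.2979]
Step 9: x=[9.4383] v=[-1.3754]
Step 10: x=[9.1530] v=[-1.4267]
Step 11: x=[8.8628] v=[-1.4508]
Step 12: x=[8.5733] v=[-1.4473]
Step 13: x=[8.2901] v=[-1.4162]
Step 14: x=[8.0185] v=[-1.3581]
Step 15: x=[7.7637] v=[-1.2741]
Step 16: x=[7.5305] v=[-1.1659]
Step 17: x=[7.3234] v=[-1.0355]
Step 18: x=[7.1463] v=[-0.8853]
Step 19: x=[7.0026] v=[-0.7183]
Step 20: x=[6.8951] v=[-0.5376]
Step 21: x=[6.8258] v=[-0.3467]
Step 22: x=[6.7960] v=[-0.1492]
Step 23: x=[6.8062] v=[0.0512]
First v>=0 after going negative at step 23, time=4.6000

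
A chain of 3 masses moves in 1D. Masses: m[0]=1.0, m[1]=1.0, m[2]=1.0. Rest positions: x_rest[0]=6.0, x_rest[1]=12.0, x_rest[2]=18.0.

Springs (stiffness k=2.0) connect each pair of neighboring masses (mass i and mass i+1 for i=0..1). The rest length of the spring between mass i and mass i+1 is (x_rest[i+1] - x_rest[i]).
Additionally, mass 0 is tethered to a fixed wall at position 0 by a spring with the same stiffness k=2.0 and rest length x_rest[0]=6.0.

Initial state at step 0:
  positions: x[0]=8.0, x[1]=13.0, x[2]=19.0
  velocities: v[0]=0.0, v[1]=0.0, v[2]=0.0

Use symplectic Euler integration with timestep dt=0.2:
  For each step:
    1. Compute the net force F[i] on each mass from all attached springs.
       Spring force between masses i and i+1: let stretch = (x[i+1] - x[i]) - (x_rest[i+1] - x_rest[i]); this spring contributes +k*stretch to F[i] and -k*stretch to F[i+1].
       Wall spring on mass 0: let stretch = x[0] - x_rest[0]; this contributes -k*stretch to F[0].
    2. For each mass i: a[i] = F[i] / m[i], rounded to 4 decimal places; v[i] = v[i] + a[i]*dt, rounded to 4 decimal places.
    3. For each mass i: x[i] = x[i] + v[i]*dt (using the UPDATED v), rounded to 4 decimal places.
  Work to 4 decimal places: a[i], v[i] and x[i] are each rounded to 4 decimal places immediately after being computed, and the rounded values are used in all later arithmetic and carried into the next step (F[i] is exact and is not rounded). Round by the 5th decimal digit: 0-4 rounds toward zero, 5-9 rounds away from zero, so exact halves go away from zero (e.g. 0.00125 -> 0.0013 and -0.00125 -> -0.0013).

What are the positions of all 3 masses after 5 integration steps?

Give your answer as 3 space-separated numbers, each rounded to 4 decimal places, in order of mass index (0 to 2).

Step 0: x=[8.0000 13.0000 19.0000] v=[0.0000 0.0000 0.0000]
Step 1: x=[7.7600 13.0800 19.0000] v=[-1.2000 0.4000 0.0000]
Step 2: x=[7.3248 13.2080 19.0064] v=[-2.1760 0.6400 0.0320]
Step 3: x=[6.7743 13.3292 19.0289] v=[-2.7526 0.6061 0.1126]
Step 4: x=[6.2062 13.3820 19.0754] v=[-2.8404 0.2640 0.2327]
Step 5: x=[5.7157 13.3162 19.1465] v=[-2.4526 -0.3290 0.3553]

Answer: 5.7157 13.3162 19.1465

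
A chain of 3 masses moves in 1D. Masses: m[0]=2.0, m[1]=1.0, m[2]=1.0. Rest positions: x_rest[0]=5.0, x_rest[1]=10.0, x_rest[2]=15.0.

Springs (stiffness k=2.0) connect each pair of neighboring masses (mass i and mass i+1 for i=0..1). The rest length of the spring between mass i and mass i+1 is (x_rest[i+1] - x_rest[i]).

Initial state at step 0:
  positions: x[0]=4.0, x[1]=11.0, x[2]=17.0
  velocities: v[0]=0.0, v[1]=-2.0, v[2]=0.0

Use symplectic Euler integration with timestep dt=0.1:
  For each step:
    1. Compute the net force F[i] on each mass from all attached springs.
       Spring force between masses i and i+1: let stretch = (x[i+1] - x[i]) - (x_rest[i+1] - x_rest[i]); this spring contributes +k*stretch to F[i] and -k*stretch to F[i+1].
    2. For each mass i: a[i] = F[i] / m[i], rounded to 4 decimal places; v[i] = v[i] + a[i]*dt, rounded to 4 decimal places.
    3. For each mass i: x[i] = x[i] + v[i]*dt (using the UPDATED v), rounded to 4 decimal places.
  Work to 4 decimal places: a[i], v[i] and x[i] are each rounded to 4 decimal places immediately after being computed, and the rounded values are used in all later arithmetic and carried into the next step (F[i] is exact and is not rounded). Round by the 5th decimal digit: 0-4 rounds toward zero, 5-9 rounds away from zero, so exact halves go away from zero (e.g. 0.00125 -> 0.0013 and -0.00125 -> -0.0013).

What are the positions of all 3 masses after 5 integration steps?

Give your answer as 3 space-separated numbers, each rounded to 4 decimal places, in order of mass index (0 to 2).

Answer: 4.2484 9.8779 16.6254

Derivation:
Step 0: x=[4.0000 11.0000 17.0000] v=[0.0000 -2.0000 0.0000]
Step 1: x=[4.0200 10.7800 16.9800] v=[0.2000 -2.2000 -0.2000]
Step 2: x=[4.0576 10.5488 16.9360] v=[0.3760 -2.3120 -0.4400]
Step 3: x=[4.1101 10.3155 16.8643] v=[0.5251 -2.3328 -0.7174]
Step 4: x=[4.1747 10.0891 16.7616] v=[0.6456 -2.2641 -1.0272]
Step 5: x=[4.2484 9.8779 16.6254] v=[0.7370 -2.1125 -1.3617]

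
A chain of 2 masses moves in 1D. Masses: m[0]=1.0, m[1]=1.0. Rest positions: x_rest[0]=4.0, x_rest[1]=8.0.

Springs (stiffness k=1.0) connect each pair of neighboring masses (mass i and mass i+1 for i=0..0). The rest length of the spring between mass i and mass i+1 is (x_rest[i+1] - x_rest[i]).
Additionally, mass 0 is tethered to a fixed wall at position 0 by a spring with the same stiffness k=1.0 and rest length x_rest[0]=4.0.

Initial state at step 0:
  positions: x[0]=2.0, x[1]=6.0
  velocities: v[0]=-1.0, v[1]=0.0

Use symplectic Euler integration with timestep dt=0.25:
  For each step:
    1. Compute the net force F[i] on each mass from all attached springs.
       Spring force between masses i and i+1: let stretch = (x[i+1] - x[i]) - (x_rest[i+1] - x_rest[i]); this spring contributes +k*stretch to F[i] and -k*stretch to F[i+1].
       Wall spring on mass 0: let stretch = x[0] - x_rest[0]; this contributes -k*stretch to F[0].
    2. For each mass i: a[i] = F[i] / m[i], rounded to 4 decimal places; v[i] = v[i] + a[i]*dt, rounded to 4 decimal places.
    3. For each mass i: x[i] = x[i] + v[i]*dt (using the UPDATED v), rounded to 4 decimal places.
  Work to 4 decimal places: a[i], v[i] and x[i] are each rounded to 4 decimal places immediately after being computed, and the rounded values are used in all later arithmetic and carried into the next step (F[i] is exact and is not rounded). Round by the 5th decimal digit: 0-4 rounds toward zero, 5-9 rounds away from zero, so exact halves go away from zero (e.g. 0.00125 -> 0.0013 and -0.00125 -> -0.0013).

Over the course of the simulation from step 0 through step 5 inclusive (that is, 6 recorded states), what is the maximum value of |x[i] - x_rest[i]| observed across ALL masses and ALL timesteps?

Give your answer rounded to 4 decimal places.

Step 0: x=[2.0000 6.0000] v=[-1.0000 0.0000]
Step 1: x=[1.8750 6.0000] v=[-0.5000 0.0000]
Step 2: x=[1.8906 5.9922] v=[0.0625 -0.0313]
Step 3: x=[2.0444 5.9780] v=[0.6153 -0.0567]
Step 4: x=[2.3163 5.9680] v=[1.0876 -0.0401]
Step 5: x=[2.6717 5.9798] v=[1.4215 0.0470]
Max displacement = 2.1250

Answer: 2.1250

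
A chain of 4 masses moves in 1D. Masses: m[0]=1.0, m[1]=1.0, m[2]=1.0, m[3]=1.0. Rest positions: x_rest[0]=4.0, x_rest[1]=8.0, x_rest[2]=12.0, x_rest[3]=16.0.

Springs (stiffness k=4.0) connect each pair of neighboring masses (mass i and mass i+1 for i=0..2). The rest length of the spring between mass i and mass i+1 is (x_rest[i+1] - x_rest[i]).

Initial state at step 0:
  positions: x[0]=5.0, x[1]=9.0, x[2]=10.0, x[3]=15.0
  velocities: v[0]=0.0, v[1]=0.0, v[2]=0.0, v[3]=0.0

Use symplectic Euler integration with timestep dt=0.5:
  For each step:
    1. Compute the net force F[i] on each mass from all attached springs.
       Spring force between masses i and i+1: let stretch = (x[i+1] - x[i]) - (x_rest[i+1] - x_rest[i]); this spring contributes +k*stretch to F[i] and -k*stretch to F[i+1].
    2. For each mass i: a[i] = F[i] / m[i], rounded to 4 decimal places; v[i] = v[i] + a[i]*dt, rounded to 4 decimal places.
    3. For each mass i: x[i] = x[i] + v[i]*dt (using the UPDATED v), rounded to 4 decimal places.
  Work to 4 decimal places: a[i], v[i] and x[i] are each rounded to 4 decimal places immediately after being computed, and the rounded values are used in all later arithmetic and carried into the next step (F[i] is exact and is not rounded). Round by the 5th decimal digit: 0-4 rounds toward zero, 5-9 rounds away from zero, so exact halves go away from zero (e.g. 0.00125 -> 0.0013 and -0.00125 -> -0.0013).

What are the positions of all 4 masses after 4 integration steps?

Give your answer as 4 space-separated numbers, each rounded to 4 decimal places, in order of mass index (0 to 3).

Answer: 3.0000 6.0000 13.0000 17.0000

Derivation:
Step 0: x=[5.0000 9.0000 10.0000 15.0000] v=[0.0000 0.0000 0.0000 0.0000]
Step 1: x=[5.0000 6.0000 14.0000 14.0000] v=[0.0000 -6.0000 8.0000 -2.0000]
Step 2: x=[2.0000 10.0000 10.0000 17.0000] v=[-6.0000 8.0000 -8.0000 6.0000]
Step 3: x=[3.0000 6.0000 13.0000 17.0000] v=[2.0000 -8.0000 6.0000 0.0000]
Step 4: x=[3.0000 6.0000 13.0000 17.0000] v=[0.0000 0.0000 0.0000 0.0000]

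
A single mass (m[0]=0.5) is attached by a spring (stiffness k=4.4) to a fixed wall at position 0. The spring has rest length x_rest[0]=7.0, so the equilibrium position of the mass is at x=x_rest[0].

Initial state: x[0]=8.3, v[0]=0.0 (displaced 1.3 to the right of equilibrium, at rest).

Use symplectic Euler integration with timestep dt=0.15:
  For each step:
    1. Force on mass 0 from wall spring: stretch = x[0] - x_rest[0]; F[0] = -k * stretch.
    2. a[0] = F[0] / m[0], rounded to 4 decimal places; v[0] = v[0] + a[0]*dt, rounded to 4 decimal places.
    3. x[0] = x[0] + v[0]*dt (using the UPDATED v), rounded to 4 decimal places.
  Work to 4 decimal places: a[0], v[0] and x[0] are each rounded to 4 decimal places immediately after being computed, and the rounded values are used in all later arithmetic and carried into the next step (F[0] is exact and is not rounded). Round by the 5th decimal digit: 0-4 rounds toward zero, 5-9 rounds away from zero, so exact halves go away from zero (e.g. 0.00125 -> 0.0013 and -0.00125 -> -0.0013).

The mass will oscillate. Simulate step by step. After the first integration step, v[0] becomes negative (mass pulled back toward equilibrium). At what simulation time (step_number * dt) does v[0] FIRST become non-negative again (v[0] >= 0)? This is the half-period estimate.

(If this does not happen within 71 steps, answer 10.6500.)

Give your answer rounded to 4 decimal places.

Step 0: x=[8.3000] v=[0.0000]
Step 1: x=[8.0426] v=[-1.7160]
Step 2: x=[7.5788] v=[-3.0922]
Step 3: x=[7.0004] v=[-3.8562]
Step 4: x=[6.4219] v=[-3.8567]
Step 5: x=[5.9579] v=[-3.0936]
Step 6: x=[5.7002] v=[-1.7180]
Step 7: x=[5.6999] v=[-0.0023]
Step 8: x=[5.9570] v=[1.7138]
First v>=0 after going negative at step 8, time=1.2000

Answer: 1.2000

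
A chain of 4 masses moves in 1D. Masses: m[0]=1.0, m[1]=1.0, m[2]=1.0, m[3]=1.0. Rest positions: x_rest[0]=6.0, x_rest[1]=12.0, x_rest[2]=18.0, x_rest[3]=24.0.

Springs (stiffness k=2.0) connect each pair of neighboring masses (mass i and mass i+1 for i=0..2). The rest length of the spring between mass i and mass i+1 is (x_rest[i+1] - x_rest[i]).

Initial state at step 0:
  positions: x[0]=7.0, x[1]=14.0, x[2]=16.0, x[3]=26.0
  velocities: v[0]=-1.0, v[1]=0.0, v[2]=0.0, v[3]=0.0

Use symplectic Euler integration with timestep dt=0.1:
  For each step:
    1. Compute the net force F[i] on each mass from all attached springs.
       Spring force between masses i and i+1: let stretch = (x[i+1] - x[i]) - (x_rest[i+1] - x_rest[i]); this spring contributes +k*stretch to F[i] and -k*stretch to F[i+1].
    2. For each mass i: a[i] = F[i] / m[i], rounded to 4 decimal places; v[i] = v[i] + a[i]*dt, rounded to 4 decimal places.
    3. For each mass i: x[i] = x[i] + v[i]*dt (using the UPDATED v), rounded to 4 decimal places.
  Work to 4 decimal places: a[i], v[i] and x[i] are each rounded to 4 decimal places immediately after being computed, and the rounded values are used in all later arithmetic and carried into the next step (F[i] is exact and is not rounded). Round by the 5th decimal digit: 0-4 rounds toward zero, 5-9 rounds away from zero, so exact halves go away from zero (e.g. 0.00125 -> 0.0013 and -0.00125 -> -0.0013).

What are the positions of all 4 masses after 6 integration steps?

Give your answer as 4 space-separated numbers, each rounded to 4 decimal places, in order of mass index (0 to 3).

Answer: 6.7338 12.3239 18.7105 24.6319

Derivation:
Step 0: x=[7.0000 14.0000 16.0000 26.0000] v=[-1.0000 0.0000 0.0000 0.0000]
Step 1: x=[6.9200 13.9000 16.1600 25.9200] v=[-0.8000 -1.0000 1.6000 -0.8000]
Step 2: x=[6.8596 13.7056 16.4700 25.7648] v=[-0.6040 -1.9440 3.1000 -1.5520]
Step 3: x=[6.8161 13.4296 16.9106 25.5437] v=[-0.4348 -2.7603 4.4061 -2.2110]
Step 4: x=[6.7849 13.0909 17.4543 25.2699] v=[-0.3121 -3.3868 5.4365 -2.7376]
Step 5: x=[6.7598 12.7134 18.0670 24.9598] v=[-0.2509 -3.7753 6.1269 -3.1007]
Step 6: x=[6.7338 12.3239 18.7105 24.6319] v=[-0.2602 -3.8953 6.4347 -3.2793]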